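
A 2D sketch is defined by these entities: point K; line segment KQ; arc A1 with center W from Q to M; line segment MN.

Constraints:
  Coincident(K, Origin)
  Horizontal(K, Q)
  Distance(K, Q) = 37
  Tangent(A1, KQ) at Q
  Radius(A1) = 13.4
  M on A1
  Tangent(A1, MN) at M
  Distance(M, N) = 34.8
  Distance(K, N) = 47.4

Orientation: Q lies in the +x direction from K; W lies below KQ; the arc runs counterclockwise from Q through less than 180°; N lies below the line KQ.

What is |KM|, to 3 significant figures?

26.1

K is at the origin; K and Q share the same y with |KQ| = 37.0 and Q on the +x side, so Q = (37.0, 0.00). The tangent condition forces WQ to be normal to KQ, so W = Q + (0, -13.4) = (37.0, -13.4). Since WM ⟂ MN (tangency), |WN| = √(13.4² + 34.8²) = 37.3 regardless of where M sits on A1. So N lies on both circle(K, 47.4) and circle(W, 37.3); the below-KQ intersection is N = (16.4, -44.5). M is the foot of the tangent from N: M = (23.9, -10.5).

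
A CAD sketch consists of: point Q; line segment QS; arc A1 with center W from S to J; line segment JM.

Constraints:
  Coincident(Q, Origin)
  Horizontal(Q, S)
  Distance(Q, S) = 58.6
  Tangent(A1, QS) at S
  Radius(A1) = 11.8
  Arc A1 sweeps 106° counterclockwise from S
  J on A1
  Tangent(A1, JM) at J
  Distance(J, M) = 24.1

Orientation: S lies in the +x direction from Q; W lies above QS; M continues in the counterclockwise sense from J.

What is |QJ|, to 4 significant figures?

71.54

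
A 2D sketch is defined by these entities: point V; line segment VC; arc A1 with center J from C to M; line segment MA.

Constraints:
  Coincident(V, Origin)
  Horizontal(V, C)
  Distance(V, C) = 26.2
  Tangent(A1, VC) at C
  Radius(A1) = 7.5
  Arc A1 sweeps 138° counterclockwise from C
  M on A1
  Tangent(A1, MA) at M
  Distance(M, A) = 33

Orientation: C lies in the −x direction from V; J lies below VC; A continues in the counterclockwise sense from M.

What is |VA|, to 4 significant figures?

35.79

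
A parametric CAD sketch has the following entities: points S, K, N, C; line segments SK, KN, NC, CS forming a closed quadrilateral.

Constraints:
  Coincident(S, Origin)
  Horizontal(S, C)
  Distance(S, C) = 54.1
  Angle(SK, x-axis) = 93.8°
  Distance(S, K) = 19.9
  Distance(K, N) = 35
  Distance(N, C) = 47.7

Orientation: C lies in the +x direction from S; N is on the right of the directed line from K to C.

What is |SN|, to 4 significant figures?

16.14

S is at the origin; SC is horizontal with |SC| = 54.1 and C in +x, so C = (54.1, 0). SK runs at 93.8° with |SK| = 19.9, so K = (-1.319, 19.86). N is determined by |KN| = 35.0 and |NC| = 47.7 together: it lies at the intersection of circle(K, 35.0) and circle(C, 47.7). With |KC| = 58.87, the foot of the radical line on KC is 20.51 from K and the perpendicular offset is √(35.0² − 20.51²) = 28.36. Taking the right-of-KC solution: N = (8.428, -13.76).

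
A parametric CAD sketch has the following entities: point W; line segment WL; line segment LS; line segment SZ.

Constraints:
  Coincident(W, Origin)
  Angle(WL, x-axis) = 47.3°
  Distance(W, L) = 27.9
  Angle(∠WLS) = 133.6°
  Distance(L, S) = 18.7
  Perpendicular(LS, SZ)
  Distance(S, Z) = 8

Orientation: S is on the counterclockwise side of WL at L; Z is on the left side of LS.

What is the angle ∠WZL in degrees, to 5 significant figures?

40.993°

W is at the origin; WL runs at 47.3° with length 27.9, so L = 27.9·(cos 47.3°, sin 47.3°) = (18.921, 20.504). ∠WLS = 133.6°, so LS runs at 47.3° + (180° − 133.6°) = 93.700° from the x-axis; with |LS| = 18.7, S = L + 18.7·(cos 93.700°, sin 93.700°) = (17.714, 39.165). LS ⟂ SZ; with |SZ| = 8.0 on the left of LS, Z = S + 8.0·(-0.99792, -0.064532) = (9.7306, 38.649). Then cos ∠WZL = ZW·ZL / (|ZW||ZL|), giving 40.993°.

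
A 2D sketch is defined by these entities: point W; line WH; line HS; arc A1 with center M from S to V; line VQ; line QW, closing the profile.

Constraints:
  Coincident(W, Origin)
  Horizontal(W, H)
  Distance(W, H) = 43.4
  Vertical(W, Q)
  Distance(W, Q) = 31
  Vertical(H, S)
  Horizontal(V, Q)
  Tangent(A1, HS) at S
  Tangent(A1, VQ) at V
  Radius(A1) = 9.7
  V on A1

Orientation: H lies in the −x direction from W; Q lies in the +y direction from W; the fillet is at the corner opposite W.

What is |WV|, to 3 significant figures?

45.8

W is at the origin; W and H share the same y with |WH| = 43.4 and H on the −x side, so H = (-43.4, 0.00). WQ is vertical with |WQ| = 31.0 and Q on the +y side, so Q = (0.00, 31.0). The virtual corner opposite W is at (-43.4, 31.0). Since A1 is tangent to HS there, MS ⟂ HS and the tangent condition forces MV to be normal to VQ, with radius 9.7, so the center M sits 9.7 in from both sides at M = (-33.7, 21.3). That places the tangent points at S = (-43.4, 21.3) on HS and V = (-33.7, 31.0) on VQ. Then |WV| = |V − W| = 45.8.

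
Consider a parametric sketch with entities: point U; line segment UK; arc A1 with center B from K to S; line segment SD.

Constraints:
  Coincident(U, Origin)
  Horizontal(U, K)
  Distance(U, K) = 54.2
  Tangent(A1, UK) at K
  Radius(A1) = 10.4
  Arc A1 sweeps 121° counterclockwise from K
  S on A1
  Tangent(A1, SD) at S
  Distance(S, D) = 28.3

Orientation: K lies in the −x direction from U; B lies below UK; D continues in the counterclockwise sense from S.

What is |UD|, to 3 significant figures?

62.9

U is at the origin; UK is horizontal with |UK| = 54.2 and K on the −x side, so K = (-54.2, 0.00). The tangent condition forces BK to be normal to UK, so B = K + (0, -10.4) = (-54.2, -10.4). On A1, K sits at bearing 90° from B; a 121° counterclockwise sweep puts S at bearing 211°, so S = B + 10.4·(cos 211°, sin 211°) = (-63.1, -15.8). The tangent condition forces BS to be normal to SD, so SD runs along (−sin 211°, cos 211°); with |SD| = 28.3, D = (-48.5, -40.0). Then |UD| = |D − U| = 62.9.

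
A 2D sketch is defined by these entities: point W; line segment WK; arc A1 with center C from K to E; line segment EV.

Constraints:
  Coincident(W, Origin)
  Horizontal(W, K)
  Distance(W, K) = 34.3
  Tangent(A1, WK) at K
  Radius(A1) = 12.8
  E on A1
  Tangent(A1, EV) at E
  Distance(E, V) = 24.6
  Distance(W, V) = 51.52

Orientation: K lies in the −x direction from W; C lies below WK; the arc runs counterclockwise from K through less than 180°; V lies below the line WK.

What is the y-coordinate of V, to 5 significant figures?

-40.430

Checks: |CE| = 12.80 ✓; ∠(CE, EV) = 90.00° ✓; |EV| = 24.60 ✓; |WV| = 51.52 ✓.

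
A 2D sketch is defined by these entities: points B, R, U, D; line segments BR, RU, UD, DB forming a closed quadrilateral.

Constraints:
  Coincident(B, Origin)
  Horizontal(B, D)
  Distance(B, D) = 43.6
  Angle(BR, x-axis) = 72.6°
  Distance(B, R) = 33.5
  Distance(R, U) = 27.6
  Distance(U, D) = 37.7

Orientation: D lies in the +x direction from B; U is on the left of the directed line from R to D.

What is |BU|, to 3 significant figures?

52.5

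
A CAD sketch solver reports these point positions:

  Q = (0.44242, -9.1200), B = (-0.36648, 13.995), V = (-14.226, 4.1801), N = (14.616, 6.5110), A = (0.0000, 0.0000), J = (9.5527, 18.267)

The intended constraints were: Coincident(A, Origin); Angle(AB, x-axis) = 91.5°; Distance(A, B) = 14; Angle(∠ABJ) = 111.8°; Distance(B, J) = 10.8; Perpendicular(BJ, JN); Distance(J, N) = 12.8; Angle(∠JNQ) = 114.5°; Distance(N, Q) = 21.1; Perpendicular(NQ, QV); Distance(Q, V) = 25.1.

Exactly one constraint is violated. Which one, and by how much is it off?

Distance(Q, V) = 25.1 — off by 5.30.

A = (0.00, 0.00) ✓; AB at 91.50° ✓; |AB| = 14.00 ✓; ∠ABJ = 111.8° ✓; |BJ| = 10.80 ✓; ∠(BJ, JN) = 90.00° ✓; |JN| = 12.80 ✓; ∠JNQ = 114.5° ✓; |NQ| = 21.10 ✓; ∠(NQ, QV) = 90.00° ✓; |QV| = 19.80 ✗.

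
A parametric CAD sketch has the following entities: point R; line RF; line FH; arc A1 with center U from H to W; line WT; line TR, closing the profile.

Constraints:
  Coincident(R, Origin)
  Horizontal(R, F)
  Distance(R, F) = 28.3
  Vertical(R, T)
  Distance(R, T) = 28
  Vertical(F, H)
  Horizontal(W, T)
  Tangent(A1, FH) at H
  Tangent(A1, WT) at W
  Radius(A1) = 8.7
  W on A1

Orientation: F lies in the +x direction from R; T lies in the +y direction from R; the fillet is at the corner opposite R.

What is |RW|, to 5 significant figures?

34.178

The virtual corner opposite R is at (28.300, 28.000). The tangent condition forces UH to be normal to FH and the tangent condition forces UW to be normal to WT, with radius 8.7, so the center U sits 8.7 in from both sides at U = (19.600, 19.300). That places the tangent points at H = (28.300, 19.300) on FH and W = (19.600, 28.000) on WT. Then |RW| = |W − R| = 34.178.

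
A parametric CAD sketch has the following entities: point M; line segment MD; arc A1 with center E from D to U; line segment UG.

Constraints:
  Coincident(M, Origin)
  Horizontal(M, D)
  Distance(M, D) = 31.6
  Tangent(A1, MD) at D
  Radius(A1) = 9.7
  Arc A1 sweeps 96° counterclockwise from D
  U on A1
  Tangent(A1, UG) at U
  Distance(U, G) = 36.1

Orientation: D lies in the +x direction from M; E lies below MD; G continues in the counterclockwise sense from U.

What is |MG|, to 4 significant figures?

53.24

M is at the origin; M and D share the same y with |MD| = 31.6 and D on the +x side, so D = (31.60, 0.000). Tangency of A1 to MD means the radius ED is perpendicular to MD, so E = D + (0, -9.7) = (31.60, -9.700). On A1, D sits at bearing 90° from E; a 96° counterclockwise sweep puts U at bearing 186°, so U = E + 9.7·(cos 186°, sin 186°) = (21.95, -10.71). The tangent condition forces EU to be normal to UG, so UG runs along (−sin 186°, cos 186°); with |UG| = 36.1, G = (25.73, -46.62). Then |MG| = |G − M| = 53.24.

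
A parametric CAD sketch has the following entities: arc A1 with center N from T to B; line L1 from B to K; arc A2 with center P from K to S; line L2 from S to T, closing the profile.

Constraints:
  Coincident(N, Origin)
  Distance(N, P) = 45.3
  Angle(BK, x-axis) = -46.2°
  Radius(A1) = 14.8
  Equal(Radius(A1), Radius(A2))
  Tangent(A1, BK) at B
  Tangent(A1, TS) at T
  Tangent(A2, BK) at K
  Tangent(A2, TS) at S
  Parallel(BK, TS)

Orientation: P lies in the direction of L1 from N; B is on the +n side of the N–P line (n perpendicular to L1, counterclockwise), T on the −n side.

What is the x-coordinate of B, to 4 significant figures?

10.68

The slot axis is L1's direction at -46.2°, so u = (cos -46.2°, sin -46.2°) = (0.6921, -0.7218) and n = (−sin -46.2°, cos -46.2°) = (0.7218, 0.6921). N is at the origin and P lies 45.3 along u from N, so P = 45.3·u = (31.35, -32.70). Tangency of A1 to both parallel lines with radius 14.8 puts B and T at N ± 14.8·n: B = (10.68, 10.24), T = (-10.68, -10.24). So B.x = 10.68.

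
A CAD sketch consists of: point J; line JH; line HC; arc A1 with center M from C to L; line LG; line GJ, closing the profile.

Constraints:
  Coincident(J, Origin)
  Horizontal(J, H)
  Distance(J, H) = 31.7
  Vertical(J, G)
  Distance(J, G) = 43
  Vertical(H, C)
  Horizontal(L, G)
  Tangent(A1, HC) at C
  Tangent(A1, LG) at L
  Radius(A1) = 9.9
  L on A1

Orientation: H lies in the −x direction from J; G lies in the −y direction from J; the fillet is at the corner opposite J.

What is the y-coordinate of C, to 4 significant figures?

-33.10

The virtual corner opposite J is at (-31.70, -43.00). Since A1 is tangent to HC there, MC ⟂ HC and since A1 is tangent to LG there, ML ⟂ LG, with radius 9.9, so the center M sits 9.9 in from both sides at M = (-21.80, -33.10). That places the tangent points at C = (-31.70, -33.10) on HC and L = (-21.80, -43.00) on LG. So C.y = -33.10.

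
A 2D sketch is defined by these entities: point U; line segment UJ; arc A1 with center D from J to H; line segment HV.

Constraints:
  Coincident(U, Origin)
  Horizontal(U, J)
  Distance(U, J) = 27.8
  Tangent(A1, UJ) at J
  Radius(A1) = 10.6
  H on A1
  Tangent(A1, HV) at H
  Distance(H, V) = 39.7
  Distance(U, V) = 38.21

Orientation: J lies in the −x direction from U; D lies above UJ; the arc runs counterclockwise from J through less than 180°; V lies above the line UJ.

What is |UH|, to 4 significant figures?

19.52

U is at the origin; UJ is horizontal with |UJ| = 27.8 and J on the −x side, so J = (-27.80, 0.000). A1 meets UJ tangentially, so DJ is at right angles to UJ, so D = J + (0, 10.6) = (-27.80, 10.60). Since DH ⟂ HV (tangency), |DV| = √(10.6² + 39.7²) = 41.09 regardless of where H sits on A1. So V lies on both circle(U, 38.21) and circle(D, 41.09); the above-UJ intersection is V = (2.720, 38.11). H is the foot of the tangent from V: H = (-18.91, 4.824).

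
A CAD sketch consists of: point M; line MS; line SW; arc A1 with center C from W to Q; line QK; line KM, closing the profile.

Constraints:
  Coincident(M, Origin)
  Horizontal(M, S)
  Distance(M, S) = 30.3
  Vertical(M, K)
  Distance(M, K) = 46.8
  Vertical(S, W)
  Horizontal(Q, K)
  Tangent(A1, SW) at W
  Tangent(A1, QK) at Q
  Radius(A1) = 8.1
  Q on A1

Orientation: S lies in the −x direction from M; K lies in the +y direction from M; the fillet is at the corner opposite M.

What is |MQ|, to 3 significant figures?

51.8

M is at the origin; MS is horizontal with |MS| = 30.3 and S on the −x side, so S = (-30.3, 0.00). M and K share the same x with |MK| = 46.8 and K on the +y side, so K = (0.00, 46.8). The virtual corner opposite M is at (-30.3, 46.8). A1 meets SW tangentially, so CW is at right angles to SW and A1 meets QK tangentially, so CQ is at right angles to QK, with radius 8.1, so the center C sits 8.1 in from both sides at C = (-22.2, 38.7). That places the tangent points at W = (-30.3, 38.7) on SW and Q = (-22.2, 46.8) on QK. Then |MQ| = |Q − M| = 51.8.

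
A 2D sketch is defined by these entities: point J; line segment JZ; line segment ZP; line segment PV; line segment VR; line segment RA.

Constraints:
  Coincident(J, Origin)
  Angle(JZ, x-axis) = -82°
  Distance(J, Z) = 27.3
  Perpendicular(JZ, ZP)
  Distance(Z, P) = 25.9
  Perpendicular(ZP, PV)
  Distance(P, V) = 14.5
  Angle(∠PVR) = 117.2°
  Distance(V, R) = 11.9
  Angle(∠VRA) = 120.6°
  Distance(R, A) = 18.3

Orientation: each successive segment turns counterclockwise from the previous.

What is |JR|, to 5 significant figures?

16.993

The perpendicularity gives PV at right angles to ZP, so PV runs at 98.000°; with |PV| = 14.5, V = (27.429, -9.0708). ∠PVR = 117.2° gives VR at 160.80° from the x-axis; with |VR| = 11.9, R = (16.191, -5.1573). Then |JR| = |R − J| = 16.993.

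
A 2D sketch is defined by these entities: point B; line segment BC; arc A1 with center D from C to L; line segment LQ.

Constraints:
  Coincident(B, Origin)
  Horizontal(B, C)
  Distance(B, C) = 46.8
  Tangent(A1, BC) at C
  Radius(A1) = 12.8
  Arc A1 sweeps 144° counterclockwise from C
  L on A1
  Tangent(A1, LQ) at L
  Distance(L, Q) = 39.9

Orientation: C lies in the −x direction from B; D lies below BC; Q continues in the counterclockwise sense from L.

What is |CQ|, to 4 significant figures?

52.77

On A1, C sits at bearing 90° from D; a 144° counterclockwise sweep puts L at bearing 234°, so L = D + 12.8·(cos 234°, sin 234°) = (-54.32, -23.16). A1 meets LQ tangentially, so DL is at right angles to LQ, so LQ runs along (−sin 234°, cos 234°); with |LQ| = 39.9, Q = (-22.04, -46.61). Then |CQ| = |Q − C| = 52.77.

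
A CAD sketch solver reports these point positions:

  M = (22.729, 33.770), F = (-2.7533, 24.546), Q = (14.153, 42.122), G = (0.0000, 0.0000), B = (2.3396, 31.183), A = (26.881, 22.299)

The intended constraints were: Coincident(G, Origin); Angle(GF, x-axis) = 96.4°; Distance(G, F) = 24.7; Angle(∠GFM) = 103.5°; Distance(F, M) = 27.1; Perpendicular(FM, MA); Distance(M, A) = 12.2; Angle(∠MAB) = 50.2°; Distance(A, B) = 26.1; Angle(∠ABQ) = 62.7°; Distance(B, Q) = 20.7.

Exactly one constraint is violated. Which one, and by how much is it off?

Distance(B, Q) = 20.7 — off by 4.60.

G = (0.00, 0.00) ✓; GF at 96.40° ✓; |GF| = 24.70 ✓; ∠GFM = 103.5° ✓; |FM| = 27.10 ✓; ∠(FM, MA) = 90.00° ✓; |MA| = 12.20 ✓; ∠MAB = 50.20° ✓; |AB| = 26.10 ✓; ∠ABQ = 62.70° ✓; |BQ| = 16.10 ✗.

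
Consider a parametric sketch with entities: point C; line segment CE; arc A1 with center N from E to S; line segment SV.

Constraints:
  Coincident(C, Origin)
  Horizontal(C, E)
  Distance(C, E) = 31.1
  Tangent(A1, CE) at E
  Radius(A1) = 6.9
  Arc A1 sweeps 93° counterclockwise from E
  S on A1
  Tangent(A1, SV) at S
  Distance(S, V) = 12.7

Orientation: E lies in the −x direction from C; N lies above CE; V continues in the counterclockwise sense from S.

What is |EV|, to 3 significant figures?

20.9

On A1, E sits at bearing -90° from N; a 93° counterclockwise sweep puts S at bearing 3°, so S = N + 6.9·(cos 3°, sin 3°) = (-24.2, 7.26). Tangency of A1 to SV means the radius NS is perpendicular to SV, so SV runs along (−sin 3°, cos 3°); with |SV| = 12.7, V = (-24.9, 19.9). Then |EV| = |V − E| = 20.9.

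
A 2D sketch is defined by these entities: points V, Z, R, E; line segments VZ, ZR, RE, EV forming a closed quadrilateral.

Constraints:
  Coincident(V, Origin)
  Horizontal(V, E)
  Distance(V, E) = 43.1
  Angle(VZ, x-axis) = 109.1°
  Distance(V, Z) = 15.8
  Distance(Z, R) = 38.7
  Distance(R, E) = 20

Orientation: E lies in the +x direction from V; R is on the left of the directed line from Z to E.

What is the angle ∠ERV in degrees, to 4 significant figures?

91.23°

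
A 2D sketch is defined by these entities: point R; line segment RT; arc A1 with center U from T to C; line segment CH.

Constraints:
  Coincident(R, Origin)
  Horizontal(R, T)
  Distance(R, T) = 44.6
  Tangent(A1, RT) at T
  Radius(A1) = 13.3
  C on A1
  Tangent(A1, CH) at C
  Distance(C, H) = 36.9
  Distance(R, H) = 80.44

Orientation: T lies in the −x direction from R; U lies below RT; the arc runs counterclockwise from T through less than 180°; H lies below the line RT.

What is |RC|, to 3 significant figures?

58.5

R is at the origin; R and T share the same y with |RT| = 44.6 and T on the −x side, so T = (-44.6, 0.00). The tangent condition forces UT to be normal to RT, so U = T + (0, -13.3) = (-44.6, -13.3). Since UC ⟂ CH (tangency), |UH| = √(13.3² + 36.9²) = 39.2 regardless of where C sits on A1. So H lies on both circle(R, 80.44) and circle(U, 39.2); the below-RT intersection is H = (-65.8, -46.3). C is the foot of the tangent from H: C = (-57.6, -10.3).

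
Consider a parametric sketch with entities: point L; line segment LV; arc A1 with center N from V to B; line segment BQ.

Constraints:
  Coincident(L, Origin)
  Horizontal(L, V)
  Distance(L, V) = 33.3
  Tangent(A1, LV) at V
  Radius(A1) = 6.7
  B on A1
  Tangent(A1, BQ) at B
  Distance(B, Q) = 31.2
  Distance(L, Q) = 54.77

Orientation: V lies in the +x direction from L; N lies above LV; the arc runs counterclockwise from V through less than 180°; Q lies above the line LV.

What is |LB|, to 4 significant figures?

40.58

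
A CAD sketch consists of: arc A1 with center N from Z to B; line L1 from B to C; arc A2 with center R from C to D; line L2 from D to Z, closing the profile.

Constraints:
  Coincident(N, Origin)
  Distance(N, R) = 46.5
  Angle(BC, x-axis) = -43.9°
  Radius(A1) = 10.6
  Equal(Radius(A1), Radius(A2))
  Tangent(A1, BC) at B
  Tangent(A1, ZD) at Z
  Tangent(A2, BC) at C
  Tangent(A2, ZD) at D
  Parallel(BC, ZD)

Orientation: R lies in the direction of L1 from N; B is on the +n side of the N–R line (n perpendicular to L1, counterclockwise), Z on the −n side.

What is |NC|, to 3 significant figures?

47.7

The slot axis is L1's direction at -43.9°, so u = (cos -43.9°, sin -43.9°) = (0.721, -0.693) and n = (−sin -43.9°, cos -43.9°) = (0.693, 0.721). N is at the origin and R lies 46.5 along u from N, so R = 46.5·u = (33.5, -32.2). Tangency of A1 to both parallel lines with radius 10.6 puts B and Z at N ± 10.6·n: B = (7.35, 7.64), Z = (-7.35, -7.64). Equal radii place C and D the same way about R: C = R + 10.6·n = (40.9, -24.6), D = R − 10.6·n = (26.2, -39.9). Then |NC| = |C − N| = 47.7.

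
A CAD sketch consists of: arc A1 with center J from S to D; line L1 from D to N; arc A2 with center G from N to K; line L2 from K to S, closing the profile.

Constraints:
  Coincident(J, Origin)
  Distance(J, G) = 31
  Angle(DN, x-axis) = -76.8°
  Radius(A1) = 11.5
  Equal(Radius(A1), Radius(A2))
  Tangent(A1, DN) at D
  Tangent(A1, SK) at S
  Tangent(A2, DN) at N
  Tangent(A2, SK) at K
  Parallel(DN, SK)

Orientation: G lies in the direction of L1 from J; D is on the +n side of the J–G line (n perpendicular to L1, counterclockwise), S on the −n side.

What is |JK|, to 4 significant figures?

33.06

Tangency of A1 to both parallel lines with radius 11.5 puts D and S at J ± 11.5·n: D = (11.20, 2.626), S = (-11.20, -2.626). Equal radii place N and K the same way about G: N = G + 11.5·n = (18.28, -27.55), K = G − 11.5·n = (-4.117, -32.81). Then |JK| = |K − J| = 33.06.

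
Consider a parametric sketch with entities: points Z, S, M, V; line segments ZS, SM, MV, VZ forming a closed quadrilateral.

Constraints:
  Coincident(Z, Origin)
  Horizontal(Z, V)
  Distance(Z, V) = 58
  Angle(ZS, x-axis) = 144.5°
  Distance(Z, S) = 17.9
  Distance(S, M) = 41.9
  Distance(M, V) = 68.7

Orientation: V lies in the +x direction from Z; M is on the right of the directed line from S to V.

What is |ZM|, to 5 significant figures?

30.321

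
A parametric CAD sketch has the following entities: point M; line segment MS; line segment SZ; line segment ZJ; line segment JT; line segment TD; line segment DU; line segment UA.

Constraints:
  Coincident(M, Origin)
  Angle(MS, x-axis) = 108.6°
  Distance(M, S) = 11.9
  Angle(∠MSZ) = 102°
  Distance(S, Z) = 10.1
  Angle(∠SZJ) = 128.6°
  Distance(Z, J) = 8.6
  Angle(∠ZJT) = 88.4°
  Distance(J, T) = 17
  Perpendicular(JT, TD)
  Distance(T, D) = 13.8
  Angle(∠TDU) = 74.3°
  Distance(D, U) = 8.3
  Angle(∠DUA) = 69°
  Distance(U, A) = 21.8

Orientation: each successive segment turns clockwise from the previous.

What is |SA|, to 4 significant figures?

24.76

M is at the origin; MS runs at 108.6° with length 11.9, so S = (-3.796, 11.28). ∠MSZ = 102.0° gives SZ at 30.60° from the x-axis; with |SZ| = 10.1, Z = (4.898, 16.42). ∠SZJ = 128.6° gives ZJ at -20.80° from the x-axis; with |ZJ| = 8.6, J = (12.94, 13.37). ∠ZJT = 88.4° gives JT at -112.4° from the x-axis; with |JT| = 17.0, T = (6.459, -2.351). JT ⟂ TD, so TD runs at 157.6°; with |TD| = 13.8, D = (-6.300, 2.907). ∠TDU = 74.3° gives DU at 51.90° from the x-axis; with |DU| = 8.3, U = (-1.178, 9.439). ∠DUA = 69.0° gives UA at -59.10° from the x-axis; with |UA| = 21.8, A = (10.02, -9.267). Then |SA| = |A − S| = 24.76.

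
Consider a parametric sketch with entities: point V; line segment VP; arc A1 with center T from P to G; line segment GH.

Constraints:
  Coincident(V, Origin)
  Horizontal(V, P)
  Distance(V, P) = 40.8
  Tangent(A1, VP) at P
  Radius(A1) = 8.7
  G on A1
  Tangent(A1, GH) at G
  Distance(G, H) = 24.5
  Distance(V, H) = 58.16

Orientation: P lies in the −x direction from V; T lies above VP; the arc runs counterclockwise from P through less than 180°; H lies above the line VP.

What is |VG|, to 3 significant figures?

36.2

V is at the origin; VP is horizontal with |VP| = 40.8 and P on the −x side, so P = (-40.8, 0.00). The tangent condition forces TP to be normal to VP, so T = P + (0, 8.7) = (-40.8, 8.70). Since TG ⟂ GH (tangency), |TH| = √(8.7² + 24.5²) = 26.0 regardless of where G sits on A1. So H lies on both circle(V, 58.16) and circle(T, 26.0); the above-VP intersection is H = (-47.3, 33.9). G is the foot of the tangent from H: G = (-33.6, 13.6).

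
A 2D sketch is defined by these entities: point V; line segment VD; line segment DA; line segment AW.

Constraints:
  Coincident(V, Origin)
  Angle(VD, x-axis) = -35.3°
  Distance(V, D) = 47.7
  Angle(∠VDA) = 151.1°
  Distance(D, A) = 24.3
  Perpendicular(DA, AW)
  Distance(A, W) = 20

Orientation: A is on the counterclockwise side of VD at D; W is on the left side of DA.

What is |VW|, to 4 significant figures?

66.13

V is at the origin; VD runs at -35.3° with length 47.7, so D = 47.7·(cos -35.3°, sin -35.3°) = (38.93, -27.56). ∠VDA = 151.1°, so DA runs at -35.3° + (180° − 151.1°) = -6.400° from the x-axis; with |DA| = 24.3, A = D + 24.3·(cos -6.400°, sin -6.400°) = (63.08, -30.27). DA is perpendicular to AW; with |AW| = 20.0 on the left of DA, W = A + 20.0·(0.1115, 0.9938) = (65.31, -10.40). Then |VW| = |W − V| = 66.13.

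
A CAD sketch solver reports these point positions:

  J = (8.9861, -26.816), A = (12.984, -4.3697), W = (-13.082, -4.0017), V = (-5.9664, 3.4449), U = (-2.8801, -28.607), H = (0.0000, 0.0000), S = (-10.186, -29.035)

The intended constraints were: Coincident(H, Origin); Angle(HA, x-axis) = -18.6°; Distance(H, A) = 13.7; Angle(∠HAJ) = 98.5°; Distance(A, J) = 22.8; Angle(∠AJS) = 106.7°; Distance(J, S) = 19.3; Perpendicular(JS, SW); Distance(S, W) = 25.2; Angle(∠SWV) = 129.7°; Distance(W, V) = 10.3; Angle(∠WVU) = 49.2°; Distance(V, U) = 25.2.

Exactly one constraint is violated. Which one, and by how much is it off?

Distance(V, U) = 25.2 — off by 7.00.

H = (0.00, 0.00) ✓; HA at -18.60° ✓; |HA| = 13.70 ✓; ∠HAJ = 98.50° ✓; |AJ| = 22.80 ✓; ∠AJS = 106.7° ✓; |JS| = 19.30 ✓; ∠(JS, SW) = 90.00° ✓; |SW| = 25.20 ✓; ∠SWV = 129.7° ✓; |WV| = 10.30 ✓; ∠WVU = 49.20° ✓; |VU| = 32.20 ✗.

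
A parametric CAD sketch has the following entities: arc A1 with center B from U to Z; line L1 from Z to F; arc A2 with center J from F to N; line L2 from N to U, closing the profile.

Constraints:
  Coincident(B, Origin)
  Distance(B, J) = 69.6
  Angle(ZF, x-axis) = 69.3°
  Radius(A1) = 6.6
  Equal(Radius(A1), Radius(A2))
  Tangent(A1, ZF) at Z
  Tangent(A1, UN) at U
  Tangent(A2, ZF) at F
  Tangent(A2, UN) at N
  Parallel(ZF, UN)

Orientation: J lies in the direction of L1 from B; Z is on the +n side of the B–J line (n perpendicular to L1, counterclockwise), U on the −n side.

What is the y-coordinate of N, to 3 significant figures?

62.8

The slot axis is L1's direction at 69.3°, so u = (cos 69.3°, sin 69.3°) = (0.353, 0.935) and n = (−sin 69.3°, cos 69.3°) = (-0.935, 0.353). B is at the origin and J lies 69.6 along u from B, so J = 69.6·u = (24.6, 65.1). Tangency of A1 to both parallel lines with radius 6.6 puts Z and U at B ± 6.6·n: Z = (-6.17, 2.33), U = (6.17, -2.33). Equal radii place F and N the same way about J: F = J + 6.6·n = (18.4, 67.4), N = J − 6.6·n = (30.8, 62.8). So N.y = 62.8.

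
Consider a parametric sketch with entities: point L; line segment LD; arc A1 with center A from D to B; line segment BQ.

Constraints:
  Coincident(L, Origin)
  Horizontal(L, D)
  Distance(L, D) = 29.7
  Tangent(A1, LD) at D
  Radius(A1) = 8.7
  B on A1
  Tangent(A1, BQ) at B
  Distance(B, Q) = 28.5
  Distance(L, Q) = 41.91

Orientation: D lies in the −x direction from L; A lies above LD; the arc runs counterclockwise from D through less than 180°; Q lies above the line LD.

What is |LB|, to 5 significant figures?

22.615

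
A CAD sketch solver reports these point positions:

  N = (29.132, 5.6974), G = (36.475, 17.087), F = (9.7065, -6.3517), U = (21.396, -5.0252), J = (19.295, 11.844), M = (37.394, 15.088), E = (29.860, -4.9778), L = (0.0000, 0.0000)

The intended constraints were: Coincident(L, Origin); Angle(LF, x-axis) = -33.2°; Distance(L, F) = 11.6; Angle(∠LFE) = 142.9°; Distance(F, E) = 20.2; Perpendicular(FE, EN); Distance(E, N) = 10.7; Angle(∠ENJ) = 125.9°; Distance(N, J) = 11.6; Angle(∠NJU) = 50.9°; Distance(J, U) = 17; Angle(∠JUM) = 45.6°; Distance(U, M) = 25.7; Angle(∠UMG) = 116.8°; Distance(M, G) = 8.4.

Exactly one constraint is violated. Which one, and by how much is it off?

Distance(M, G) = 8.4 — off by 6.20.

L = (0.00, 0.00) ✓; LF at -33.20° ✓; |LF| = 11.60 ✓; ∠LFE = 142.9° ✓; |FE| = 20.20 ✓; ∠(FE, EN) = 90.00° ✓; |EN| = 10.70 ✓; ∠ENJ = 125.9° ✓; |NJ| = 11.60 ✓; ∠NJU = 50.90° ✓; |JU| = 17.00 ✓; ∠JUM = 45.60° ✓; |UM| = 25.70 ✓; ∠UMG = 116.8° ✓; |MG| = 2.200 ✗.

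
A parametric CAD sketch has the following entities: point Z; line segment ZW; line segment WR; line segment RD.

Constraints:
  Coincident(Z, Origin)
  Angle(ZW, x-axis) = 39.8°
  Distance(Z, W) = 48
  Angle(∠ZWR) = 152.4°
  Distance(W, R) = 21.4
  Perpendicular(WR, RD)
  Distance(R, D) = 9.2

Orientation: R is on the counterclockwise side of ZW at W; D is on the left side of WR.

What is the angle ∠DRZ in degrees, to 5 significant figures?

70.822°

Z is at the origin; ZW runs at 39.8° with length 48.0, so W = 48.0·(cos 39.8°, sin 39.8°) = (36.878, 30.725). ∠ZWR = 152.4°, so WR runs at 39.8° + (180° − 152.4°) = 67.400° from the x-axis; with |WR| = 21.4, R = W + 21.4·(cos 67.400°, sin 67.400°) = (45.102, 50.482). WR ⟂ RD; with |RD| = 9.2 on the left of WR, D = R + 9.2·(-0.92321, 0.38430) = (36.608, 54.017). Then cos ∠DRZ = RD·RZ / (|RD||RZ|), giving 70.822°.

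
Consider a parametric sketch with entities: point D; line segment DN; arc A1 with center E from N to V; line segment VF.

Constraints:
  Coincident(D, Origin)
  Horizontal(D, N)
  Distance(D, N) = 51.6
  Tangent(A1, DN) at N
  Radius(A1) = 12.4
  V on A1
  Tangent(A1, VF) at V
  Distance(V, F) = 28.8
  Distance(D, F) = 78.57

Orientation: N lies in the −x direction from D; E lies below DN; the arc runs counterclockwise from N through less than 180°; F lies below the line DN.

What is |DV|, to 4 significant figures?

64.72

Checks: |EV| = 12.40 ✓; ∠(EV, VF) = 90.00° ✓; |VF| = 28.80 ✓; |DF| = 78.57 ✓.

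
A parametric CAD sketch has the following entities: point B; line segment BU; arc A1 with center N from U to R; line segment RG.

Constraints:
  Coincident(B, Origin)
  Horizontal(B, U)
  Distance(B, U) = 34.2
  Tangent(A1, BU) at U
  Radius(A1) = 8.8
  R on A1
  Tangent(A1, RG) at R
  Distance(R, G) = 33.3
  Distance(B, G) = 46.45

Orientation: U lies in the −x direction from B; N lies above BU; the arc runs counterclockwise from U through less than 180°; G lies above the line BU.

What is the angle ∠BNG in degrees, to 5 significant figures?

83.490°

B is at the origin; B and U share the same y with |BU| = 34.2 and U on the −x side, so U = (-34.200, 0.0000). Tangency of A1 to BU means the radius NU is perpendicular to BU, so N = U + (0, 8.8) = (-34.200, 8.8000). Since NR ⟂ RG (tangency), |NG| = √(8.8² + 33.3²) = 34.443 regardless of where R sits on A1. So G lies on both circle(B, 46.45) and circle(N, 34.443); the above-BU intersection is G = (-21.890, 40.968). R is the foot of the tangent from G: R = (-25.450, 7.8592).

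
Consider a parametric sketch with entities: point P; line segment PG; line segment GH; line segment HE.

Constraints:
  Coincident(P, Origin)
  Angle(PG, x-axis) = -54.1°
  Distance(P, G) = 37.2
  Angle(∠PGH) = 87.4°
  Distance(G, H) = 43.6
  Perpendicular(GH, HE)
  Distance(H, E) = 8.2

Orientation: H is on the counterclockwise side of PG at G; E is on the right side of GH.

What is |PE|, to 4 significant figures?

61.76

∠PGH = 87.4°, so GH runs at -54.1° + (180° − 87.4°) = 38.50° from the x-axis; with |GH| = 43.6, H = G + 43.6·(cos 38.50°, sin 38.50°) = (55.93, -2.992). GH is perpendicular to HE; with |HE| = 8.2 on the right of GH, E = H + 8.2·(0.6225, -0.7826) = (61.04, -9.409). Then |PE| = |E − P| = 61.76.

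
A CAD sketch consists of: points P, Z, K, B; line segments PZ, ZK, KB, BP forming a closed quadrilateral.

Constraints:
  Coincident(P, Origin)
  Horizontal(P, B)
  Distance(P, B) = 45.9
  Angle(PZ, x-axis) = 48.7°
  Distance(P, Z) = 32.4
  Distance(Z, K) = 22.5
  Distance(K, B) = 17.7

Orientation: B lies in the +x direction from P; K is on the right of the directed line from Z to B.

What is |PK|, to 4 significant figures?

28.61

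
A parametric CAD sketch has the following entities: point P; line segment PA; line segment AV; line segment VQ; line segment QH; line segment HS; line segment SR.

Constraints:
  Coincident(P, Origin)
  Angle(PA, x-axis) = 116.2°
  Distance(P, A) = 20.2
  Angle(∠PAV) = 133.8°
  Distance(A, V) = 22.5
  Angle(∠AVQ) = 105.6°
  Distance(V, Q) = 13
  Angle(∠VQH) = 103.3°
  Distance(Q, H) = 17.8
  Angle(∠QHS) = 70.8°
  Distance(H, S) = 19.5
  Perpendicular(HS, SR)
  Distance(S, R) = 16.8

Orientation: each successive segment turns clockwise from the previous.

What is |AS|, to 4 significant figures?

7.377

P is at the origin; PA runs at 116.2° with length 20.2, so A = (-8.918, 18.12). ∠PAV = 133.8° gives AV at 70.00° from the x-axis; with |AV| = 22.5, V = (-1.223, 39.27). ∠AVQ = 105.6° gives VQ at -4.400° from the x-axis; with |VQ| = 13.0, Q = (11.74, 38.27). ∠VQH = 103.3° gives QH at -81.10° from the x-axis; with |QH| = 17.8, H = (14.49, 20.68). ∠QHS = 70.8° gives HS at 169.7° from the x-axis; with |HS| = 19.5, S = (-4.693, 24.17). Then |AS| = |S − A| = 7.377.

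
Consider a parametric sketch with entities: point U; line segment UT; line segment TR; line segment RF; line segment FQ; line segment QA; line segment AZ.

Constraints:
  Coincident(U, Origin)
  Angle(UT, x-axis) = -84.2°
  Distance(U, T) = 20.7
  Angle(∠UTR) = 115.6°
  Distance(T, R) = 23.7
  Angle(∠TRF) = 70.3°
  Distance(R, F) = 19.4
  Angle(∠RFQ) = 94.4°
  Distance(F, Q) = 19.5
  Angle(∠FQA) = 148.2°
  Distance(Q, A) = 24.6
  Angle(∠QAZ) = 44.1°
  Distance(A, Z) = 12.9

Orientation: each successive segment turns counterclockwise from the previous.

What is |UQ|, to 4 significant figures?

9.166

U is at the origin; UT runs at -84.2° with length 20.7, so T = (2.092, -20.59). ∠UTR = 115.6° gives TR at -19.80° from the x-axis; with |TR| = 23.7, R = (24.39, -28.62). ∠TRF = 70.3° gives RF at 89.90° from the x-axis; with |RF| = 19.4, F = (24.42, -9.222). ∠RFQ = 94.4° gives FQ at 175.5° from the x-axis; with |FQ| = 19.5, Q = (4.985, -7.692). Then |UQ| = |Q − U| = 9.166.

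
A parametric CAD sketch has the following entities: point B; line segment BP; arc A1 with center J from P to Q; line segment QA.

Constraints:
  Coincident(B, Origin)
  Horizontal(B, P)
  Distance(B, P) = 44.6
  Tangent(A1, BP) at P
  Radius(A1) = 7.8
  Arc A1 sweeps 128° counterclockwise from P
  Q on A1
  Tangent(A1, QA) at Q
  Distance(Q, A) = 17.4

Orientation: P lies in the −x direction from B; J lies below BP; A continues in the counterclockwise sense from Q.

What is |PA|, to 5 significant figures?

26.707

B is at the origin; B and P share the same y with |BP| = 44.6 and P on the −x side, so P = (-44.600, 0.0000). A1 meets BP tangentially, so JP is at right angles to BP, so J = P + (0, -7.8) = (-44.600, -7.8000). On A1, P sits at bearing 90° from J; a 128° counterclockwise sweep puts Q at bearing 218°, so Q = J + 7.8·(cos 218°, sin 218°) = (-50.746, -12.602). The tangent condition forces JQ to be normal to QA, so QA runs along (−sin 218°, cos 218°); with |QA| = 17.4, A = (-40.034, -26.314). Then |PA| = |A − P| = 26.707.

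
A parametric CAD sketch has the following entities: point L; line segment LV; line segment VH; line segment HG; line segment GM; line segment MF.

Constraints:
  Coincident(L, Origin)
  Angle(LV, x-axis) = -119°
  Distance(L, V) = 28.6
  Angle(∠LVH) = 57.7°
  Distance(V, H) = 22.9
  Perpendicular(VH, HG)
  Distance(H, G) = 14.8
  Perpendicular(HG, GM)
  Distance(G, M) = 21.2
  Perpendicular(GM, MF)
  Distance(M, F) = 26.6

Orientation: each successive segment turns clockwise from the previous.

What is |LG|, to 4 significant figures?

12.08

L is at the origin; LV runs at -119.0° with length 28.6, so V = (-13.87, -25.01). ∠LVH = 57.7° gives VH at 118.7° from the x-axis; with |VH| = 22.9, H = (-24.86, -4.927). VH is perpendicular to HG, so HG runs at 28.70°; with |HG| = 14.8, G = (-11.88, 2.180). Then |LG| = |G − L| = 12.08.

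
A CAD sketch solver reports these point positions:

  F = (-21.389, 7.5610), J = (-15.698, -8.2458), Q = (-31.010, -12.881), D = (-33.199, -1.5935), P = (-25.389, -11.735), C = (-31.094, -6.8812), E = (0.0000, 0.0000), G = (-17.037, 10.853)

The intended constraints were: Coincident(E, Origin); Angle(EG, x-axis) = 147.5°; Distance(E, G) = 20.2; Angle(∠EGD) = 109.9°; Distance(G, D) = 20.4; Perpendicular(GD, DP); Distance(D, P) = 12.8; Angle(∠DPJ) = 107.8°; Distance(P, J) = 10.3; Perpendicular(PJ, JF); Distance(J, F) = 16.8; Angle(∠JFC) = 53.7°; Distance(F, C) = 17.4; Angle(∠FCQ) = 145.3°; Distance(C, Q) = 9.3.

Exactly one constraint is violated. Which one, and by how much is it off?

Distance(C, Q) = 9.3 — off by 3.30.

E = (0.00, 0.00) ✓; EG at 147.5° ✓; |EG| = 20.20 ✓; ∠EGD = 109.9° ✓; |GD| = 20.40 ✓; ∠(GD, DP) = 90.00° ✓; |DP| = 12.80 ✓; ∠DPJ = 107.8° ✓; |PJ| = 10.30 ✓; ∠(PJ, JF) = 90.00° ✓; |JF| = 16.80 ✓; ∠JFC = 53.70° ✓; |FC| = 17.40 ✓; ∠FCQ = 145.3° ✓; |CQ| = 6.000 ✗.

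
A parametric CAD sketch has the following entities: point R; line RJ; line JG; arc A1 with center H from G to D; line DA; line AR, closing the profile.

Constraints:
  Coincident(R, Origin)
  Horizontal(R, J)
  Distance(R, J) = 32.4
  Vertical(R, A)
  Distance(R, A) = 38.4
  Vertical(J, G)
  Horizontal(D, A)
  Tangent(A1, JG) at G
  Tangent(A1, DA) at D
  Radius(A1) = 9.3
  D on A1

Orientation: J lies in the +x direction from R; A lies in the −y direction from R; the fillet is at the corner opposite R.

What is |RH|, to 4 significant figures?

37.15

R and A share the same x with |RA| = 38.4 and A on the −y side, so A = (0.000, -38.40). The virtual corner opposite R is at (32.40, -38.40). Since A1 is tangent to JG there, HG ⟂ JG and tangency of A1 to DA means the radius HD is perpendicular to DA, with radius 9.3, so the center H sits 9.3 in from both sides at H = (23.10, -29.10). Then |RH| = |H − R| = 37.15.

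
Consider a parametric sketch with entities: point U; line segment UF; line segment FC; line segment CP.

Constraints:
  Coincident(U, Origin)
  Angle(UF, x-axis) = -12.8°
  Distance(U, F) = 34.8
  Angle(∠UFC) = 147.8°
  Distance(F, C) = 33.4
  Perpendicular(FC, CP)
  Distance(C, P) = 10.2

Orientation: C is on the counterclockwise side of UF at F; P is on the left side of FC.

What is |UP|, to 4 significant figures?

63.40

∠UFC = 147.8°, so FC runs at -12.8° + (180° − 147.8°) = 19.40° from the x-axis; with |FC| = 33.4, C = F + 33.4·(cos 19.40°, sin 19.40°) = (65.44, 3.384). FC ⟂ CP; with |CP| = 10.2 on the left of FC, P = C + 10.2·(-0.3322, 0.9432) = (62.05, 13.01). Then |UP| = |P − U| = 63.40.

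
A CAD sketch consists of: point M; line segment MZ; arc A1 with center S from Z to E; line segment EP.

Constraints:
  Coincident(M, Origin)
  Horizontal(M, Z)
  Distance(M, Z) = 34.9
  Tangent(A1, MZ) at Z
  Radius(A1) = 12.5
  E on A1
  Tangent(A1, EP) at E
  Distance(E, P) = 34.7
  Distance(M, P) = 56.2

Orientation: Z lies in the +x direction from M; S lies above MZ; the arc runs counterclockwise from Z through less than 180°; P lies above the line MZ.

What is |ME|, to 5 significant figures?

49.402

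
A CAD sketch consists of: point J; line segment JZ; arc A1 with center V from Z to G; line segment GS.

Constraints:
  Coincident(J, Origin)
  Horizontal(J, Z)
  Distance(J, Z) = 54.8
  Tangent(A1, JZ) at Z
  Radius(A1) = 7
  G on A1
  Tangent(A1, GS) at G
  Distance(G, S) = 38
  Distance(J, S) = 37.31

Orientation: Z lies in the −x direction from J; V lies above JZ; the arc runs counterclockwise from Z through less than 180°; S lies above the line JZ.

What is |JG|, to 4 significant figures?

49.85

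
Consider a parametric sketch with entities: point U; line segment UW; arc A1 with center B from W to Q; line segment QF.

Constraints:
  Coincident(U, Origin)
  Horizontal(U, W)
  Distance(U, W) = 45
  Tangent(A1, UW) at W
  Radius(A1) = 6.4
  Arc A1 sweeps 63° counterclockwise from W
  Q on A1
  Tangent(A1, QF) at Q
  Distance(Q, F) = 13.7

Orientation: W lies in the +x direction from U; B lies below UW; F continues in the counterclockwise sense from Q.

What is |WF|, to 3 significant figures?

19.7

U is at the origin; UW is horizontal with |UW| = 45.0 and W on the +x side, so W = (45.0, 0.00). Tangency of A1 to UW means the radius BW is perpendicular to UW, so B = W + (0, -6.4) = (45.0, -6.40). On A1, W sits at bearing 90° from B; a 63° counterclockwise sweep puts Q at bearing 153°, so Q = B + 6.4·(cos 153°, sin 153°) = (39.3, -3.49). A1 meets QF tangentially, so BQ is at right angles to QF, so QF runs along (−sin 153°, cos 153°); with |QF| = 13.7, F = (33.1, -15.7). Then |WF| = |F − W| = 19.7.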